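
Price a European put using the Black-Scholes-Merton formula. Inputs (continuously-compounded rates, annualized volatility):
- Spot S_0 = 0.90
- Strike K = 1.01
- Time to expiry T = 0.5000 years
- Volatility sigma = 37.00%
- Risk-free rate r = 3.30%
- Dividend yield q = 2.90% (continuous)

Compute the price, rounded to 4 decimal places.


d1 = (ln(S/K) + (r - q + 0.5*sigma^2) * T) / (sigma * sqrt(T)) = -0.30228183
d2 = d1 - sigma * sqrt(T) = -0.56391134
exp(-rT) = 0.98363538; exp(-qT) = 0.98560462
P = K * exp(-rT) * N(-d2) - S_0 * exp(-qT) * N(-d1)
N(-d1) = 0.61878139; N(-d2) = 0.71359276
P = 1.0100 * 0.98363538 * 0.71359276 - 0.9000 * 0.98560462 * 0.61878139 = 0.1600

Answer: Price = 0.1600


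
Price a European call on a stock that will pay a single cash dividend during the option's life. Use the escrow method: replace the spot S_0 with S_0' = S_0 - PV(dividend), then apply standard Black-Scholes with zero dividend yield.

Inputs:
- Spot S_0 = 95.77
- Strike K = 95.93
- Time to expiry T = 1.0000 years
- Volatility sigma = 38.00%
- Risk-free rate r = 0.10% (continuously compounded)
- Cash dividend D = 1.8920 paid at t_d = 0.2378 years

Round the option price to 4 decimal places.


Answer: Price = 13.3369

Derivation:
PV(D) = D * exp(-r * t_d) = 1.8920 * 0.99976223 = 1.89155014
S_0' = S_0 - PV(D) = 95.7700 - 1.89155014 = 93.87844986
d1 = (ln(S_0'/K) + (r + sigma^2/2)*T) / (sigma*sqrt(T)) = 0.13574237
d2 = d1 - sigma*sqrt(T) = -0.24425763
exp(-rT) = 0.99900050
N(d1) = 0.55398752; N(d2) = 0.40351565
C = S_0' * N(d1) - K * exp(-rT) * N(d2) = 93.87844986 * 0.55398752 - 95.9300 * 0.99900050 * 0.40351565 = 13.3369


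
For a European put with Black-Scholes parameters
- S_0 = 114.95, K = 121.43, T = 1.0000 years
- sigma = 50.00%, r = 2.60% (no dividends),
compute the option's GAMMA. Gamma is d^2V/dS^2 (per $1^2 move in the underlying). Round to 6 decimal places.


Answer: Gamma = 0.006814

Derivation:
d1 = 0.1923185723; d2 = -0.3076814277
phi(d1) = 0.3916323547; exp(-qT) = 1.0000000000; exp(-rT) = 0.9743350896
Gamma = exp(-qT) * phi(d1) / (S * sigma * sqrt(T)) = 1.0000000000 * 0.3916323547 / (114.9500 * 0.5000 * 1.0000000000) = 0.006814


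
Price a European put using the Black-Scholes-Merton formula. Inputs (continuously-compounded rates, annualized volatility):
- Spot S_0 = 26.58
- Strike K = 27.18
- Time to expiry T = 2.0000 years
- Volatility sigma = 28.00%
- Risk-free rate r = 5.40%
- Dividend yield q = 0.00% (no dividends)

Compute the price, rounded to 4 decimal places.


Answer: Price = 3.0011

Derivation:
d1 = (ln(S/K) + (r - q + 0.5*sigma^2) * T) / (sigma * sqrt(T)) = 0.41435863
d2 = d1 - sigma * sqrt(T) = 0.01837883
exp(-rT) = 0.89762760; exp(-qT) = 1.00000000
P = K * exp(-rT) * N(-d2) - S_0 * exp(-qT) * N(-d1)
N(-d1) = 0.33930574; N(-d2) = 0.49266832
P = 27.1800 * 0.89762760 * 0.49266832 - 26.5800 * 1.00000000 * 0.33930574 = 3.0011


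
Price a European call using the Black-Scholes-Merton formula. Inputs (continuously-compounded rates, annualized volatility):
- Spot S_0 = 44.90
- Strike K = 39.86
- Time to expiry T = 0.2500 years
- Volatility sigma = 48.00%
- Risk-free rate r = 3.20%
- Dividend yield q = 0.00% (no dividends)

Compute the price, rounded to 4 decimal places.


Answer: Price = 7.2604

Derivation:
d1 = (ln(S/K) + (r - q + 0.5*sigma^2) * T) / (sigma * sqrt(T)) = 0.64943533
d2 = d1 - sigma * sqrt(T) = 0.40943533
exp(-rT) = 0.99203191; exp(-qT) = 1.00000000
C = S_0 * exp(-qT) * N(d1) - K * exp(-rT) * N(d2)
N(d1) = 0.74197148; N(d2) = 0.65888989
C = 44.9000 * 1.00000000 * 0.74197148 - 39.8600 * 0.99203191 * 0.65888989 = 7.2604


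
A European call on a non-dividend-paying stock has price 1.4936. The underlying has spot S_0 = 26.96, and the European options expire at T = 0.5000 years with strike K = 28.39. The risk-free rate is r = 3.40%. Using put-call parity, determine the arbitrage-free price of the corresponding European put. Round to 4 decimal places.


Put-call parity: C - P = S_0 * exp(-qT) - K * exp(-rT).
S_0 * exp(-qT) = 26.9600 * 1.00000000 = 26.96000000
K * exp(-rT) = 28.3900 * 0.98314368 = 27.91144921
P = C - S*exp(-qT) + K*exp(-rT)
P = 1.4936 - 26.96000000 + 27.91144921 = 2.4450

Answer: Put price = 2.4450


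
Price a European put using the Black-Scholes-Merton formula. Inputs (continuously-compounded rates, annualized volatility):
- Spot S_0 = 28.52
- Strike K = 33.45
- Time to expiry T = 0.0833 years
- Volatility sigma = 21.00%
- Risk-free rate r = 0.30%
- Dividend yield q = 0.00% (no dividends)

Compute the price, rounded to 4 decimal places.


Answer: Price = 4.9242

Derivation:
d1 = (ln(S/K) + (r - q + 0.5*sigma^2) * T) / (sigma * sqrt(T)) = -2.59627830
d2 = d1 - sigma * sqrt(T) = -2.65688795
exp(-rT) = 0.99975013; exp(-qT) = 1.00000000
P = K * exp(-rT) * N(-d2) - S_0 * exp(-qT) * N(-d1)
N(-d1) = 0.99528801; N(-d2) = 0.99605672
P = 33.4500 * 0.99975013 * 0.99605672 - 28.5200 * 1.00000000 * 0.99528801 = 4.9242


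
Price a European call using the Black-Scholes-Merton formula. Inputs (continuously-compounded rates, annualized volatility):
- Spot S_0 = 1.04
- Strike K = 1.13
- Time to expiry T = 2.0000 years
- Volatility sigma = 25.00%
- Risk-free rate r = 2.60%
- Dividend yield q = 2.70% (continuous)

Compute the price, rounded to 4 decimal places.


Answer: Price = 0.1048

Derivation:
d1 = (ln(S/K) + (r - q + 0.5*sigma^2) * T) / (sigma * sqrt(T)) = -0.06363090
d2 = d1 - sigma * sqrt(T) = -0.41718429
exp(-rT) = 0.94932887; exp(-qT) = 0.94743211
C = S_0 * exp(-qT) * N(d1) - K * exp(-rT) * N(d2)
N(d1) = 0.47463206; N(d2) = 0.33827181
C = 1.0400 * 0.94743211 * 0.47463206 - 1.1300 * 0.94932887 * 0.33827181 = 0.1048


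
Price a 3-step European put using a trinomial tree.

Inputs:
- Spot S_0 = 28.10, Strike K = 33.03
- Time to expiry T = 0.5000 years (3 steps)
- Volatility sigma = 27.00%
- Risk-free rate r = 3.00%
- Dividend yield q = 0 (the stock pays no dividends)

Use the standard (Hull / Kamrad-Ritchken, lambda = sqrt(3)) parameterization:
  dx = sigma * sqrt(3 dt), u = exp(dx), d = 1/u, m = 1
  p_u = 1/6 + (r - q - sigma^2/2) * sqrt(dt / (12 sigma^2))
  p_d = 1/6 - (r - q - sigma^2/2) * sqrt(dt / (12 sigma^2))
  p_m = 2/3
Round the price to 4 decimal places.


dt = T/N = 0.166667; dx = sigma*sqrt(3*dt) = 0.190919
u = exp(dx) = 1.210361; d = 1/u = 0.826200
p_u = 0.163851, p_m = 0.666667, p_d = 0.169482
Discount per step: exp(-r*dt) = 0.995012
Stock lattice S(k, j) with j the centered position index:
  k=0: S(0,+0) = 28.1000
  k=1: S(1,-1) = 23.2162; S(1,+0) = 28.1000; S(1,+1) = 34.0111
  k=2: S(2,-2) = 19.1812; S(2,-1) = 23.2162; S(2,+0) = 28.1000; S(2,+1) = 34.0111; S(2,+2) = 41.1658
  k=3: S(3,-3) = 15.8475; S(3,-2) = 19.1812; S(3,-1) = 23.2162; S(3,+0) = 28.1000; S(3,+1) = 34.0111; S(3,+2) = 41.1658; S(3,+3) = 49.8255
Terminal payoffs V(N, j) = max(K - S_T, 0):
  V(3,-3) = 17.182479; V(3,-2) = 13.848775; V(3,-1) = 9.813790; V(3,+0) = 4.930000; V(3,+1) = 0.000000; V(3,+2) = 0.000000; V(3,+3) = 0.000000
Backward induction: V(k, j) = exp(-r*dt) * [p_u * V(k+1, j+1) + p_m * V(k+1, j) + p_d * V(k+1, j-1)]
  V(2,-2) = exp(-r*dt) * [p_u*9.813790 + p_m*13.848775 + p_d*17.182479] = 13.684049
  V(2,-1) = exp(-r*dt) * [p_u*4.930000 + p_m*9.813790 + p_d*13.848775] = 9.649066
  V(2,+0) = exp(-r*dt) * [p_u*0.000000 + p_m*4.930000 + p_d*9.813790] = 4.925240
  V(2,+1) = exp(-r*dt) * [p_u*0.000000 + p_m*0.000000 + p_d*4.930000] = 0.831379
  V(2,+2) = exp(-r*dt) * [p_u*0.000000 + p_m*0.000000 + p_d*0.000000] = 0.000000
  V(1,-1) = exp(-r*dt) * [p_u*4.925240 + p_m*9.649066 + p_d*13.684049] = 9.511242
  V(1,+0) = exp(-r*dt) * [p_u*0.831379 + p_m*4.925240 + p_d*9.649066] = 5.029846
  V(1,+1) = exp(-r*dt) * [p_u*0.000000 + p_m*0.831379 + p_d*4.925240] = 1.382064
  V(0,+0) = exp(-r*dt) * [p_u*1.382064 + p_m*5.029846 + p_d*9.511242] = 5.165775

Answer: Price = V(0,0) = 5.1658


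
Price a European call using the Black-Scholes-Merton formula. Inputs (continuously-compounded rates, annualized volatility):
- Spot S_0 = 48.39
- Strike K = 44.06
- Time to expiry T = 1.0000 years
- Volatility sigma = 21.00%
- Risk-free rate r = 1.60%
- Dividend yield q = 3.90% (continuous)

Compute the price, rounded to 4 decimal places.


Answer: Price = 5.5585

Derivation:
d1 = (ln(S/K) + (r - q + 0.5*sigma^2) * T) / (sigma * sqrt(T)) = 0.44186114
d2 = d1 - sigma * sqrt(T) = 0.23186114
exp(-rT) = 0.98412732; exp(-qT) = 0.96175071
C = S_0 * exp(-qT) * N(d1) - K * exp(-rT) * N(d2)
N(d1) = 0.67070515; N(d2) = 0.59167707
C = 48.3900 * 0.96175071 * 0.67070515 - 44.0600 * 0.98412732 * 0.59167707 = 5.5585


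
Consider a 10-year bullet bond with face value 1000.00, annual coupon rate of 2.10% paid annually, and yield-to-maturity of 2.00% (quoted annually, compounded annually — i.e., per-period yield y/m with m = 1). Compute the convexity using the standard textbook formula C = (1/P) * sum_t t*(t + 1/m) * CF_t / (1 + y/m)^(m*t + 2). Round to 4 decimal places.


Answer: Convexity = 93.5185

Derivation:
Coupon per period c = face * coupon_rate / m = 21.000000
Periods per year m = 1; per-period yield y/m = 0.020000
Number of cashflows N = 10
Cashflows (t years, CF_t, discount factor 1/(1+y/m)^(m*t), PV):
  t = 1.0000: CF_t = 21.000000, DF = 0.980392, PV = 20.588235
  t = 2.0000: CF_t = 21.000000, DF = 0.961169, PV = 20.184544
  t = 3.0000: CF_t = 21.000000, DF = 0.942322, PV = 19.788769
  t = 4.0000: CF_t = 21.000000, DF = 0.923845, PV = 19.400754
  t = 5.0000: CF_t = 21.000000, DF = 0.905731, PV = 19.020347
  t = 6.0000: CF_t = 21.000000, DF = 0.887971, PV = 18.647399
  t = 7.0000: CF_t = 21.000000, DF = 0.870560, PV = 18.281764
  t = 8.0000: CF_t = 21.000000, DF = 0.853490, PV = 17.923298
  t = 9.0000: CF_t = 21.000000, DF = 0.836755, PV = 17.571861
  t = 10.0000: CF_t = 1021.000000, DF = 0.820348, PV = 837.575614
Price P = sum_t PV_t = 1008.982585
Convexity numerator sum_t t*(t + 1/m) * CF_t / (1+y/m)^(m*t + 2):
  t = 1.0000: term = 39.577538
  t = 2.0000: term = 116.404524
  t = 3.0000: term = 228.244164
  t = 4.0000: term = 372.947981
  t = 5.0000: term = 548.452913
  t = 6.0000: term = 752.778507
  t = 7.0000: term = 984.024193
  t = 8.0000: term = 1240.366629
  t = 9.0000: term = 1520.057144
  t = 10.0000: term = 88555.668550
Convexity = (1/P) * sum = 94358.522142 / 1008.982585 = 93.518484


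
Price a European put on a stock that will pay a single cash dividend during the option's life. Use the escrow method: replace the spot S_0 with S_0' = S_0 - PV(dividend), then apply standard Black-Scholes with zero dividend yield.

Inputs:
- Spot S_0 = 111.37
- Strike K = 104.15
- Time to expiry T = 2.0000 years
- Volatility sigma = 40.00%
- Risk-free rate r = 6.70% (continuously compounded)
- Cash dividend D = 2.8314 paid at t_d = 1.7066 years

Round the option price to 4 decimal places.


Answer: Price = 14.4467

Derivation:
PV(D) = D * exp(-r * t_d) = 2.8314 * 0.89195268 = 2.52547481
S_0' = S_0 - PV(D) = 111.3700 - 2.52547481 = 108.84452519
d1 = (ln(S_0'/K) + (r + sigma^2/2)*T) / (sigma*sqrt(T)) = 0.59766136
d2 = d1 - sigma*sqrt(T) = 0.03197594
exp(-rT) = 0.87459006
N(-d1) = 0.27503296; N(-d2) = 0.48724562
P = K * exp(-rT) * N(-d2) - S_0' * N(-d1) = 104.1500 * 0.87459006 * 0.48724562 - 108.84452519 * 0.27503296 = 14.4467


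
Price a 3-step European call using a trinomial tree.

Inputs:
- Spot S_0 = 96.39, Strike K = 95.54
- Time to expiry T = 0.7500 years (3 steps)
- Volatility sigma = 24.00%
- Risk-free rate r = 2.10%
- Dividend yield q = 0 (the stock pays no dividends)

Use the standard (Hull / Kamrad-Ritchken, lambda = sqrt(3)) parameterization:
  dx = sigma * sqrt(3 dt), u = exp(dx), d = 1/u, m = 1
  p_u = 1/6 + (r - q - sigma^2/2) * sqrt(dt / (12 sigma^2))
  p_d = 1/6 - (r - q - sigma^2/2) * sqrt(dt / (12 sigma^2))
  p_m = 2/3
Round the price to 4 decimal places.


Answer: Price = V(0,0) = 8.5251

Derivation:
dt = T/N = 0.250000; dx = sigma*sqrt(3*dt) = 0.207846
u = exp(dx) = 1.231024; d = 1/u = 0.812332
p_u = 0.161976, p_m = 0.666667, p_d = 0.171358
Discount per step: exp(-r*dt) = 0.994764
Stock lattice S(k, j) with j the centered position index:
  k=0: S(0,+0) = 96.3900
  k=1: S(1,-1) = 78.3007; S(1,+0) = 96.3900; S(1,+1) = 118.6584
  k=2: S(2,-2) = 63.6062; S(2,-1) = 78.3007; S(2,+0) = 96.3900; S(2,+1) = 118.6584; S(2,+2) = 146.0713
  k=3: S(3,-3) = 51.6693; S(3,-2) = 63.6062; S(3,-1) = 78.3007; S(3,+0) = 96.3900; S(3,+1) = 118.6584; S(3,+2) = 146.0713; S(3,+3) = 179.8172
Terminal payoffs V(N, j) = max(S_T - K, 0):
  V(3,-3) = 0.000000; V(3,-2) = 0.000000; V(3,-1) = 0.000000; V(3,+0) = 0.850000; V(3,+1) = 23.118374; V(3,+2) = 50.531270; V(3,+3) = 84.277195
Backward induction: V(k, j) = exp(-r*dt) * [p_u * V(k+1, j+1) + p_m * V(k+1, j) + p_d * V(k+1, j-1)]
  V(2,-2) = exp(-r*dt) * [p_u*0.000000 + p_m*0.000000 + p_d*0.000000] = 0.000000
  V(2,-1) = exp(-r*dt) * [p_u*0.850000 + p_m*0.000000 + p_d*0.000000] = 0.136958
  V(2,+0) = exp(-r*dt) * [p_u*23.118374 + p_m*0.850000 + p_d*0.000000] = 4.288706
  V(2,+1) = exp(-r*dt) * [p_u*50.531270 + p_m*23.118374 + p_d*0.850000] = 23.618418
  V(2,+2) = exp(-r*dt) * [p_u*84.277195 + p_m*50.531270 + p_d*23.118374] = 51.031262
  V(1,-1) = exp(-r*dt) * [p_u*4.288706 + p_m*0.136958 + p_d*0.000000] = 0.781856
  V(1,+0) = exp(-r*dt) * [p_u*23.618418 + p_m*4.288706 + p_d*0.136958] = 6.673090
  V(1,+1) = exp(-r*dt) * [p_u*51.031262 + p_m*23.618418 + p_d*4.288706] = 24.616761
  V(0,+0) = exp(-r*dt) * [p_u*24.616761 + p_m*6.673090 + p_d*0.781856] = 8.525146


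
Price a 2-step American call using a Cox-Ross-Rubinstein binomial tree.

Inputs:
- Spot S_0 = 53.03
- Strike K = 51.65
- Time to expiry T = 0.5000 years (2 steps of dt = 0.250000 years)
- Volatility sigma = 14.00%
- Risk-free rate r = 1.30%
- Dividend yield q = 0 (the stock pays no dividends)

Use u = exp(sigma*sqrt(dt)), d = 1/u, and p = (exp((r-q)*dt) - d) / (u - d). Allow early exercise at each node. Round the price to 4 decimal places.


Answer: Price = V(0,0) = 3.0612

Derivation:
dt = T/N = 0.250000
u = exp(sigma*sqrt(dt)) = 1.072508; d = 1/u = 0.932394
p = (exp((r-q)*dt) - d) / (u - d) = 0.505740
Discount per step: exp(-r*dt) = 0.996755
Stock lattice S(k, i) with i counting down-moves:
  k=0: S(0,0) = 53.0300
  k=1: S(1,0) = 56.8751; S(1,1) = 49.4448
  k=2: S(2,0) = 60.9990; S(2,1) = 53.0300; S(2,2) = 46.1021
Terminal payoffs V(N, i) = max(S_T - K, 0):
  V(2,0) = 9.349020; V(2,1) = 1.380000; V(2,2) = 0.000000
Backward induction: V(k, i) = exp(-r*dt) * [p * V(k+1, i) + (1-p) * V(k+1, i+1)]; then take max(V_cont, immediate exercise) for American.
  V(1,0) = exp(-r*dt) * [p*9.349020 + (1-p)*1.380000] = 5.392699; exercise = 5.225109; V(1,0) = max -> 5.392699
  V(1,1) = exp(-r*dt) * [p*1.380000 + (1-p)*0.000000] = 0.695657; exercise = 0.000000; V(1,1) = max -> 0.695657
  V(0,0) = exp(-r*dt) * [p*5.392699 + (1-p)*0.695657] = 3.061175; exercise = 1.380000; V(0,0) = max -> 3.061175


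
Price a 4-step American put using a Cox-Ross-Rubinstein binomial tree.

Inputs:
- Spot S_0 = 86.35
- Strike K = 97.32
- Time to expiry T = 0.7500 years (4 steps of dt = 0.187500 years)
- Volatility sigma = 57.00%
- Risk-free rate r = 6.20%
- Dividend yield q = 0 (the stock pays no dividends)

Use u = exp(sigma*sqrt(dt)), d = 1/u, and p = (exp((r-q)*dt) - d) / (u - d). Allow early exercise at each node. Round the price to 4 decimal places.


Answer: Price = V(0,0) = 22.2647

Derivation:
dt = T/N = 0.187500
u = exp(sigma*sqrt(dt)) = 1.279945; d = 1/u = 0.781283
p = (exp((r-q)*dt) - d) / (u - d) = 0.462055
Discount per step: exp(-r*dt) = 0.988442
Stock lattice S(k, i) with i counting down-moves:
  k=0: S(0,0) = 86.3500
  k=1: S(1,0) = 110.5233; S(1,1) = 67.4638
  k=2: S(2,0) = 141.4637; S(2,1) = 86.3500; S(2,2) = 52.7084
  k=3: S(3,0) = 181.0658; S(3,1) = 110.5233; S(3,2) = 67.4638; S(3,3) = 41.1802
  k=4: S(4,0) = 231.7543; S(4,1) = 141.4637; S(4,2) = 86.3500; S(4,3) = 52.7084; S(4,4) = 32.1734
Terminal payoffs V(N, i) = max(K - S_T, 0):
  V(4,0) = 0.000000; V(4,1) = 0.000000; V(4,2) = 10.970000; V(4,3) = 44.611627; V(4,4) = 65.146606
Backward induction: V(k, i) = exp(-r*dt) * [p * V(k+1, i) + (1-p) * V(k+1, i+1)]; then take max(V_cont, immediate exercise) for American.
  V(3,0) = exp(-r*dt) * [p*0.000000 + (1-p)*0.000000] = 0.000000; exercise = 0.000000; V(3,0) = max -> 0.000000
  V(3,1) = exp(-r*dt) * [p*0.000000 + (1-p)*10.970000] = 5.833047; exercise = 0.000000; V(3,1) = max -> 5.833047
  V(3,2) = exp(-r*dt) * [p*10.970000 + (1-p)*44.611627] = 28.731378; exercise = 29.856173; V(3,2) = max -> 29.856173
  V(3,3) = exp(-r*dt) * [p*44.611627 + (1-p)*65.146606] = 55.015025; exercise = 56.139820; V(3,3) = max -> 56.139820
  V(2,0) = exp(-r*dt) * [p*0.000000 + (1-p)*5.833047] = 3.101589; exercise = 0.000000; V(2,0) = max -> 3.101589
  V(2,1) = exp(-r*dt) * [p*5.833047 + (1-p)*29.856173] = 18.539378; exercise = 10.970000; V(2,1) = max -> 18.539378
  V(2,2) = exp(-r*dt) * [p*29.856173 + (1-p)*56.139820] = 43.486832; exercise = 44.611627; V(2,2) = max -> 44.611627
  V(1,0) = exp(-r*dt) * [p*3.101589 + (1-p)*18.539378] = 11.274433; exercise = 0.000000; V(1,0) = max -> 11.274433
  V(1,1) = exp(-r*dt) * [p*18.539378 + (1-p)*44.611627] = 32.188428; exercise = 29.856173; V(1,1) = max -> 32.188428
  V(0,0) = exp(-r*dt) * [p*11.274433 + (1-p)*32.188428] = 22.264665; exercise = 10.970000; V(0,0) = max -> 22.264665


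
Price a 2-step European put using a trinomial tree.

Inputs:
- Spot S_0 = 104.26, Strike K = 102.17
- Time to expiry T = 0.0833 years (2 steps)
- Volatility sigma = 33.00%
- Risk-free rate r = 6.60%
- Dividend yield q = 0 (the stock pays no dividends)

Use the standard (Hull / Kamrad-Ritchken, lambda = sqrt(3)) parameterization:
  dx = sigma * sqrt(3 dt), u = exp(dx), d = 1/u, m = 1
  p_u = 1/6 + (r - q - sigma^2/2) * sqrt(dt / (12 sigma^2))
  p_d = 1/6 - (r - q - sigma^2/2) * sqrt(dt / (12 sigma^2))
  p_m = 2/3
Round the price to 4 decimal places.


dt = T/N = 0.041650; dx = sigma*sqrt(3*dt) = 0.116649
u = exp(dx) = 1.123725; d = 1/u = 0.889897
p_u = 0.168729, p_m = 0.666667, p_d = 0.164605
Discount per step: exp(-r*dt) = 0.997255
Stock lattice S(k, j) with j the centered position index:
  k=0: S(0,+0) = 104.2600
  k=1: S(1,-1) = 92.7807; S(1,+0) = 104.2600; S(1,+1) = 117.1596
  k=2: S(2,-2) = 82.5653; S(2,-1) = 92.7807; S(2,+0) = 104.2600; S(2,+1) = 117.1596; S(2,+2) = 131.6552
Terminal payoffs V(N, j) = max(K - S_T, 0):
  V(2,-2) = 19.604723; V(2,-1) = 9.389314; V(2,+0) = 0.000000; V(2,+1) = 0.000000; V(2,+2) = 0.000000
Backward induction: V(k, j) = exp(-r*dt) * [p_u * V(k+1, j+1) + p_m * V(k+1, j) + p_d * V(k+1, j-1)]
  V(1,-1) = exp(-r*dt) * [p_u*0.000000 + p_m*9.389314 + p_d*19.604723] = 9.460530
  V(1,+0) = exp(-r*dt) * [p_u*0.000000 + p_m*0.000000 + p_d*9.389314] = 1.541282
  V(1,+1) = exp(-r*dt) * [p_u*0.000000 + p_m*0.000000 + p_d*0.000000] = 0.000000
  V(0,+0) = exp(-r*dt) * [p_u*0.000000 + p_m*1.541282 + p_d*9.460530] = 2.577674

Answer: Price = V(0,0) = 2.5777


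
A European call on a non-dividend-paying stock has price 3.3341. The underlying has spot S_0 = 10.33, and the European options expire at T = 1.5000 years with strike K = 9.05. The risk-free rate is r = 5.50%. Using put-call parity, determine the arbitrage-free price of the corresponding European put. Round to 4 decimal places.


Put-call parity: C - P = S_0 * exp(-qT) - K * exp(-rT).
S_0 * exp(-qT) = 10.3300 * 1.00000000 = 10.33000000
K * exp(-rT) = 9.0500 * 0.92081144 = 8.33334351
P = C - S*exp(-qT) + K*exp(-rT)
P = 3.3341 - 10.33000000 + 8.33334351 = 1.3374

Answer: Put price = 1.3374


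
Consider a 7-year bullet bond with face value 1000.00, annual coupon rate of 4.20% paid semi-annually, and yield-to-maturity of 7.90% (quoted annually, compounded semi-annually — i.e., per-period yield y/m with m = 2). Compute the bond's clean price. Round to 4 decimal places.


Answer: Price = 803.9356

Derivation:
Coupon per period c = face * coupon_rate / m = 21.000000
Periods per year m = 2; per-period yield y/m = 0.039500
Number of cashflows N = 14
Cashflows (t years, CF_t, discount factor 1/(1+y/m)^(m*t), PV):
  t = 0.5000: CF_t = 21.000000, DF = 0.962001, PV = 20.202020
  t = 1.0000: CF_t = 21.000000, DF = 0.925446, PV = 19.434363
  t = 1.5000: CF_t = 21.000000, DF = 0.890280, PV = 18.695876
  t = 2.0000: CF_t = 21.000000, DF = 0.856450, PV = 17.985450
  t = 2.5000: CF_t = 21.000000, DF = 0.823906, PV = 17.302021
  t = 3.0000: CF_t = 21.000000, DF = 0.792598, PV = 16.644561
  t = 3.5000: CF_t = 21.000000, DF = 0.762480, PV = 16.012083
  t = 4.0000: CF_t = 21.000000, DF = 0.733507, PV = 15.403639
  t = 4.5000: CF_t = 21.000000, DF = 0.705634, PV = 14.818316
  t = 5.0000: CF_t = 21.000000, DF = 0.678821, PV = 14.255234
  t = 5.5000: CF_t = 21.000000, DF = 0.653026, PV = 13.713549
  t = 6.0000: CF_t = 21.000000, DF = 0.628212, PV = 13.192447
  t = 6.5000: CF_t = 21.000000, DF = 0.604340, PV = 12.691147
  t = 7.0000: CF_t = 1021.000000, DF = 0.581376, PV = 593.584881
Price P = sum_t PV_t = 803.935588


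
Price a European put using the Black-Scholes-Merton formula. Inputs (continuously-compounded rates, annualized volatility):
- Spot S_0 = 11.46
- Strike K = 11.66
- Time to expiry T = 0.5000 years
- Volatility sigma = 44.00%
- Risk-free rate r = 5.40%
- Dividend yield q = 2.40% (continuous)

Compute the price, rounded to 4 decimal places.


d1 = (ln(S/K) + (r - q + 0.5*sigma^2) * T) / (sigma * sqrt(T)) = 0.14816629
d2 = d1 - sigma * sqrt(T) = -0.16296070
exp(-rT) = 0.97336124; exp(-qT) = 0.98807171
P = K * exp(-rT) * N(-d2) - S_0 * exp(-qT) * N(-d1)
N(-d1) = 0.44110577; N(-d2) = 0.56472531
P = 11.6600 * 0.97336124 * 0.56472531 - 11.4600 * 0.98807171 * 0.44110577 = 1.4145

Answer: Price = 1.4145


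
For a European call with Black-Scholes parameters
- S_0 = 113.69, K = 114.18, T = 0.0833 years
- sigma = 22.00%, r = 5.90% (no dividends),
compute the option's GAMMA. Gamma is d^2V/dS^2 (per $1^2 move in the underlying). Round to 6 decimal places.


d1 = 0.0414177710; d2 = -0.0220780557
phi(d1) = 0.3986002480; exp(-qT) = 1.0000000000; exp(-rT) = 0.9950973574
Gamma = exp(-qT) * phi(d1) / (S * sigma * sqrt(T)) = 1.0000000000 * 0.3986002480 / (113.6900 * 0.2200 * 0.2886173938) = 0.055217

Answer: Gamma = 0.055217


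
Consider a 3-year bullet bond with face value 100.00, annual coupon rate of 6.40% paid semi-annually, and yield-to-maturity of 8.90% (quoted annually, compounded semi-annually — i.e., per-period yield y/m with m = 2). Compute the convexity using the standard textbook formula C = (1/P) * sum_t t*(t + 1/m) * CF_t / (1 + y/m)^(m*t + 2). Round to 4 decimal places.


Coupon per period c = face * coupon_rate / m = 3.200000
Periods per year m = 2; per-period yield y/m = 0.044500
Number of cashflows N = 6
Cashflows (t years, CF_t, discount factor 1/(1+y/m)^(m*t), PV):
  t = 0.5000: CF_t = 3.200000, DF = 0.957396, PV = 3.063667
  t = 1.0000: CF_t = 3.200000, DF = 0.916607, PV = 2.933142
  t = 1.5000: CF_t = 3.200000, DF = 0.877556, PV = 2.808178
  t = 2.0000: CF_t = 3.200000, DF = 0.840168, PV = 2.688538
  t = 2.5000: CF_t = 3.200000, DF = 0.804374, PV = 2.573995
  t = 3.0000: CF_t = 103.200000, DF = 0.770104, PV = 79.474725
Price P = sum_t PV_t = 93.542245
Convexity numerator sum_t t*(t + 1/m) * CF_t / (1+y/m)^(m*t + 2):
  t = 0.5000: term = 1.404089
  t = 1.0000: term = 4.032807
  t = 1.5000: term = 7.721986
  t = 2.0000: term = 12.321663
  t = 2.5000: term = 17.695064
  t = 3.0000: term = 764.894330
Convexity = (1/P) * sum = 808.069939 / 93.542245 = 8.638556

Answer: Convexity = 8.6386


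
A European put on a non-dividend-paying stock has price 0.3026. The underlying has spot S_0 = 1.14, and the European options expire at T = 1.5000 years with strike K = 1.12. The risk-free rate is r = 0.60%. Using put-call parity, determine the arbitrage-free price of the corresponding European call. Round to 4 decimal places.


Answer: Call price = 0.3326

Derivation:
Put-call parity: C - P = S_0 * exp(-qT) - K * exp(-rT).
S_0 * exp(-qT) = 1.1400 * 1.00000000 = 1.14000000
K * exp(-rT) = 1.1200 * 0.99104038 = 1.10996522
C = P + S*exp(-qT) - K*exp(-rT)
C = 0.3026 + 1.14000000 - 1.10996522 = 0.3326


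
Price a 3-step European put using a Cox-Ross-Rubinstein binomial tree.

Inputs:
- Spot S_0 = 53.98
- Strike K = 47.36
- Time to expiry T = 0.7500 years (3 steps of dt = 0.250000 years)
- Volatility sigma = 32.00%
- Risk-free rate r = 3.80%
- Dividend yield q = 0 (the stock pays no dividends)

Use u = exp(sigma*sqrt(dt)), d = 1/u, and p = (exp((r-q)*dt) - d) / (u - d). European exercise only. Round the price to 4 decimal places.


Answer: Price = V(0,0) = 2.3078

Derivation:
dt = T/N = 0.250000
u = exp(sigma*sqrt(dt)) = 1.173511; d = 1/u = 0.852144
p = (exp((r-q)*dt) - d) / (u - d) = 0.489787
Discount per step: exp(-r*dt) = 0.990545
Stock lattice S(k, i) with i counting down-moves:
  k=0: S(0,0) = 53.9800
  k=1: S(1,0) = 63.3461; S(1,1) = 45.9987
  k=2: S(2,0) = 74.3374; S(2,1) = 53.9800; S(2,2) = 39.1975
  k=3: S(3,0) = 87.2357; S(3,1) = 63.3461; S(3,2) = 45.9987; S(3,3) = 33.4019
Terminal payoffs V(N, i) = max(K - S_T, 0):
  V(3,0) = 0.000000; V(3,1) = 0.000000; V(3,2) = 1.361278; V(3,3) = 13.958073
Backward induction: V(k, i) = exp(-r*dt) * [p * V(k+1, i) + (1-p) * V(k+1, i+1)].
  V(2,0) = exp(-r*dt) * [p*0.000000 + (1-p)*0.000000] = 0.000000
  V(2,1) = exp(-r*dt) * [p*0.000000 + (1-p)*1.361278] = 0.687975
  V(2,2) = exp(-r*dt) * [p*1.361278 + (1-p)*13.958073] = 7.714685
  V(1,0) = exp(-r*dt) * [p*0.000000 + (1-p)*0.687975] = 0.347695
  V(1,1) = exp(-r*dt) * [p*0.687975 + (1-p)*7.714685] = 4.232690
  V(0,0) = exp(-r*dt) * [p*0.347695 + (1-p)*4.232690] = 2.307840


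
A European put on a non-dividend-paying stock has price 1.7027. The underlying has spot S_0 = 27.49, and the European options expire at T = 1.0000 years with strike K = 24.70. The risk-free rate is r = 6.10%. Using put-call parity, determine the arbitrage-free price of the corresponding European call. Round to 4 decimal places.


Answer: Call price = 5.9544

Derivation:
Put-call parity: C - P = S_0 * exp(-qT) - K * exp(-rT).
S_0 * exp(-qT) = 27.4900 * 1.00000000 = 27.49000000
K * exp(-rT) = 24.7000 * 0.94082324 = 23.23833402
C = P + S*exp(-qT) - K*exp(-rT)
C = 1.7027 + 27.49000000 - 23.23833402 = 5.9544


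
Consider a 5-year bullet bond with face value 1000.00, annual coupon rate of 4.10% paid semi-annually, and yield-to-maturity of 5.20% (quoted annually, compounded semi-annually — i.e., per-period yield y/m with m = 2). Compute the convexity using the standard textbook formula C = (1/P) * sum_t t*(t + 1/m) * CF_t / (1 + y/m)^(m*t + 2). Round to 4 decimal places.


Coupon per period c = face * coupon_rate / m = 20.500000
Periods per year m = 2; per-period yield y/m = 0.026000
Number of cashflows N = 10
Cashflows (t years, CF_t, discount factor 1/(1+y/m)^(m*t), PV):
  t = 0.5000: CF_t = 20.500000, DF = 0.974659, PV = 19.980507
  t = 1.0000: CF_t = 20.500000, DF = 0.949960, PV = 19.474178
  t = 1.5000: CF_t = 20.500000, DF = 0.925887, PV = 18.980680
  t = 2.0000: CF_t = 20.500000, DF = 0.902424, PV = 18.499689
  t = 2.5000: CF_t = 20.500000, DF = 0.879555, PV = 18.030886
  t = 3.0000: CF_t = 20.500000, DF = 0.857266, PV = 17.573963
  t = 3.5000: CF_t = 20.500000, DF = 0.835542, PV = 17.128618
  t = 4.0000: CF_t = 20.500000, DF = 0.814369, PV = 16.694560
  t = 4.5000: CF_t = 20.500000, DF = 0.793732, PV = 16.271501
  t = 5.0000: CF_t = 1020.500000, DF = 0.773618, PV = 789.476853
Price P = sum_t PV_t = 952.111435
Convexity numerator sum_t t*(t + 1/m) * CF_t / (1+y/m)^(m*t + 2):
  t = 0.5000: term = 9.490340
  t = 1.0000: term = 27.749533
  t = 1.5000: term = 54.092657
  t = 2.0000: term = 87.869813
  t = 2.5000: term = 128.464638
  t = 3.0000: term = 175.292879
  t = 3.5000: term = 227.801012
  t = 4.0000: term = 285.464928
  t = 4.5000: term = 347.788655
  t = 5.0000: term = 20624.212444
Convexity = (1/P) * sum = 21968.226899 / 952.111435 = 23.073168

Answer: Convexity = 23.0732


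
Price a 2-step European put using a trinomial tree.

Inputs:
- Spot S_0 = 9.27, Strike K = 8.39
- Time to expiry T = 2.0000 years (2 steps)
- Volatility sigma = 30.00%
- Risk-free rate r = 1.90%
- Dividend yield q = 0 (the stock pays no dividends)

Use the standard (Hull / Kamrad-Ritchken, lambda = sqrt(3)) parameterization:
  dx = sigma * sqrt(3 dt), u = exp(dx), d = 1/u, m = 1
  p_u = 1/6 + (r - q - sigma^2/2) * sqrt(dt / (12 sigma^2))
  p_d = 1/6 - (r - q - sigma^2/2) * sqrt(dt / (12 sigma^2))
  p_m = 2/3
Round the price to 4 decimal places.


dt = T/N = 1.000000; dx = sigma*sqrt(3*dt) = 0.519615
u = exp(dx) = 1.681381; d = 1/u = 0.594749
p_u = 0.141648, p_m = 0.666667, p_d = 0.191685
Discount per step: exp(-r*dt) = 0.981179
Stock lattice S(k, j) with j the centered position index:
  k=0: S(0,+0) = 9.2700
  k=1: S(1,-1) = 5.5133; S(1,+0) = 9.2700; S(1,+1) = 15.5864
  k=2: S(2,-2) = 3.2790; S(2,-1) = 5.5133; S(2,+0) = 9.2700; S(2,+1) = 15.5864; S(2,+2) = 26.2067
Terminal payoffs V(N, j) = max(K - S_T, 0):
  V(2,-2) = 5.110953; V(2,-1) = 2.876674; V(2,+0) = 0.000000; V(2,+1) = 0.000000; V(2,+2) = 0.000000
Backward induction: V(k, j) = exp(-r*dt) * [p_u * V(k+1, j+1) + p_m * V(k+1, j) + p_d * V(k+1, j-1)]
  V(1,-1) = exp(-r*dt) * [p_u*0.000000 + p_m*2.876674 + p_d*5.110953] = 2.842944
  V(1,+0) = exp(-r*dt) * [p_u*0.000000 + p_m*0.000000 + p_d*2.876674] = 0.541038
  V(1,+1) = exp(-r*dt) * [p_u*0.000000 + p_m*0.000000 + p_d*0.000000] = 0.000000
  V(0,+0) = exp(-r*dt) * [p_u*0.000000 + p_m*0.541038 + p_d*2.842944] = 0.888597

Answer: Price = V(0,0) = 0.8886


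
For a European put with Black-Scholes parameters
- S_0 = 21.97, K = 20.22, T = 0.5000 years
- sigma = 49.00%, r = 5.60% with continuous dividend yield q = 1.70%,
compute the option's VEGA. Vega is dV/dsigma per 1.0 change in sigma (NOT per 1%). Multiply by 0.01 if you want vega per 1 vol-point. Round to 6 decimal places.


d1 = 0.4690879220; d2 = 0.1226055992
phi(d1) = 0.3573783436; exp(-qT) = 0.9915360229; exp(-rT) = 0.9723883668
Vega = S * exp(-qT) * phi(d1) * sqrt(T) = 21.9700 * 0.9915360229 * 0.3573783436 * 0.7071067812 = 5.504930

Answer: Vega = 5.504930


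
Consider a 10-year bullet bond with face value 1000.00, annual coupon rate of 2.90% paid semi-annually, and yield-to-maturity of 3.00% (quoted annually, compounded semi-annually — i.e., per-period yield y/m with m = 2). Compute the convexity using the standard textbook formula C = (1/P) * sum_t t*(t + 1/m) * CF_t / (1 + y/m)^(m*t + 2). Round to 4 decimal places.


Answer: Convexity = 85.0544

Derivation:
Coupon per period c = face * coupon_rate / m = 14.500000
Periods per year m = 2; per-period yield y/m = 0.015000
Number of cashflows N = 20
Cashflows (t years, CF_t, discount factor 1/(1+y/m)^(m*t), PV):
  t = 0.5000: CF_t = 14.500000, DF = 0.985222, PV = 14.285714
  t = 1.0000: CF_t = 14.500000, DF = 0.970662, PV = 14.074595
  t = 1.5000: CF_t = 14.500000, DF = 0.956317, PV = 13.866596
  t = 2.0000: CF_t = 14.500000, DF = 0.942184, PV = 13.661671
  t = 2.5000: CF_t = 14.500000, DF = 0.928260, PV = 13.459775
  t = 3.0000: CF_t = 14.500000, DF = 0.914542, PV = 13.260862
  t = 3.5000: CF_t = 14.500000, DF = 0.901027, PV = 13.064888
  t = 4.0000: CF_t = 14.500000, DF = 0.887711, PV = 12.871811
  t = 4.5000: CF_t = 14.500000, DF = 0.874592, PV = 12.681587
  t = 5.0000: CF_t = 14.500000, DF = 0.861667, PV = 12.494175
  t = 5.5000: CF_t = 14.500000, DF = 0.848933, PV = 12.309532
  t = 6.0000: CF_t = 14.500000, DF = 0.836387, PV = 12.127618
  t = 6.5000: CF_t = 14.500000, DF = 0.824027, PV = 11.948392
  t = 7.0000: CF_t = 14.500000, DF = 0.811849, PV = 11.771815
  t = 7.5000: CF_t = 14.500000, DF = 0.799852, PV = 11.597847
  t = 8.0000: CF_t = 14.500000, DF = 0.788031, PV = 11.426450
  t = 8.5000: CF_t = 14.500000, DF = 0.776385, PV = 11.257586
  t = 9.0000: CF_t = 14.500000, DF = 0.764912, PV = 11.091218
  t = 9.5000: CF_t = 14.500000, DF = 0.753607, PV = 10.927308
  t = 10.0000: CF_t = 1014.500000, DF = 0.742470, PV = 753.236239
Price P = sum_t PV_t = 991.415681
Convexity numerator sum_t t*(t + 1/m) * CF_t / (1+y/m)^(m*t + 2):
  t = 0.5000: term = 6.933298
  t = 1.0000: term = 20.492507
  t = 1.5000: term = 40.379324
  t = 2.0000: term = 66.304309
  t = 2.5000: term = 97.986663
  t = 3.0000: term = 135.154019
  t = 3.5000: term = 177.542225
  t = 4.0000: term = 224.895147
  t = 4.5000: term = 276.964467
  t = 5.0000: term = 333.509484
  t = 5.5000: term = 394.296927
  t = 6.0000: term = 459.100766
  t = 6.5000: term = 527.702030
  t = 7.0000: term = 599.888629
  t = 7.5000: term = 675.455177
  t = 8.0000: term = 754.202824
  t = 8.5000: term = 835.939091
  t = 9.0000: term = 920.477701
  t = 9.5000: term = 1007.638425
  t = 10.0000: term = 76769.448543
Convexity = (1/P) * sum = 84324.311558 / 991.415681 = 85.054446


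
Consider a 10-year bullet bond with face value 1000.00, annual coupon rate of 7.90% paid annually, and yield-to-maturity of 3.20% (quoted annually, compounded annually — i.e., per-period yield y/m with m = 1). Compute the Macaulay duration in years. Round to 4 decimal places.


Answer: Macaulay duration = 7.7272 years

Derivation:
Coupon per period c = face * coupon_rate / m = 79.000000
Periods per year m = 1; per-period yield y/m = 0.032000
Number of cashflows N = 10
Cashflows (t years, CF_t, discount factor 1/(1+y/m)^(m*t), PV):
  t = 1.0000: CF_t = 79.000000, DF = 0.968992, PV = 76.550388
  t = 2.0000: CF_t = 79.000000, DF = 0.938946, PV = 74.176732
  t = 3.0000: CF_t = 79.000000, DF = 0.909831, PV = 71.876678
  t = 4.0000: CF_t = 79.000000, DF = 0.881620, PV = 69.647944
  t = 5.0000: CF_t = 79.000000, DF = 0.854283, PV = 67.488318
  t = 6.0000: CF_t = 79.000000, DF = 0.827793, PV = 65.395657
  t = 7.0000: CF_t = 79.000000, DF = 0.802125, PV = 63.367885
  t = 8.0000: CF_t = 79.000000, DF = 0.777253, PV = 61.402989
  t = 9.0000: CF_t = 79.000000, DF = 0.753152, PV = 59.499020
  t = 10.0000: CF_t = 1079.000000, DF = 0.729799, PV = 787.452692
Price P = sum_t PV_t = 1396.858303
Macaulay numerator sum_t t * PV_t:
  t * PV_t at t = 1.0000: 76.550388
  t * PV_t at t = 2.0000: 148.353464
  t * PV_t at t = 3.0000: 215.630035
  t * PV_t at t = 4.0000: 278.591777
  t * PV_t at t = 5.0000: 337.441590
  t * PV_t at t = 6.0000: 392.373942
  t * PV_t at t = 7.0000: 443.575193
  t * PV_t at t = 8.0000: 491.223913
  t * PV_t at t = 9.0000: 535.491184
  t * PV_t at t = 10.0000: 7874.526915
Macaulay duration D = (sum_t t * PV_t) / P = 10793.758402 / 1396.858303 = 7.727168


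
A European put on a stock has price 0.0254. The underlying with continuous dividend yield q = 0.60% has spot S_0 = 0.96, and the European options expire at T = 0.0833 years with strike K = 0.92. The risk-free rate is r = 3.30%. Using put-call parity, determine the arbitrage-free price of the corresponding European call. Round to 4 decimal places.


Answer: Call price = 0.0674

Derivation:
Put-call parity: C - P = S_0 * exp(-qT) - K * exp(-rT).
S_0 * exp(-qT) = 0.9600 * 0.99950032 = 0.95952031
K * exp(-rT) = 0.9200 * 0.99725487 = 0.91747448
C = P + S*exp(-qT) - K*exp(-rT)
C = 0.0254 + 0.95952031 - 0.91747448 = 0.0674


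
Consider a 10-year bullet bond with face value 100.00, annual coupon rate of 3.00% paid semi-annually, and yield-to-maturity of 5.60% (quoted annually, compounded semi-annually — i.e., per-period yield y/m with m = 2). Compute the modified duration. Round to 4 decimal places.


Answer: Modified duration = 8.2936

Derivation:
Coupon per period c = face * coupon_rate / m = 1.500000
Periods per year m = 2; per-period yield y/m = 0.028000
Number of cashflows N = 20
Cashflows (t years, CF_t, discount factor 1/(1+y/m)^(m*t), PV):
  t = 0.5000: CF_t = 1.500000, DF = 0.972763, PV = 1.459144
  t = 1.0000: CF_t = 1.500000, DF = 0.946267, PV = 1.419401
  t = 1.5000: CF_t = 1.500000, DF = 0.920493, PV = 1.380740
  t = 2.0000: CF_t = 1.500000, DF = 0.895422, PV = 1.343132
  t = 2.5000: CF_t = 1.500000, DF = 0.871033, PV = 1.306549
  t = 3.0000: CF_t = 1.500000, DF = 0.847308, PV = 1.270962
  t = 3.5000: CF_t = 1.500000, DF = 0.824230, PV = 1.236344
  t = 4.0000: CF_t = 1.500000, DF = 0.801780, PV = 1.202670
  t = 4.5000: CF_t = 1.500000, DF = 0.779941, PV = 1.169912
  t = 5.0000: CF_t = 1.500000, DF = 0.758698, PV = 1.138047
  t = 5.5000: CF_t = 1.500000, DF = 0.738033, PV = 1.107049
  t = 6.0000: CF_t = 1.500000, DF = 0.717931, PV = 1.076896
  t = 6.5000: CF_t = 1.500000, DF = 0.698376, PV = 1.047564
  t = 7.0000: CF_t = 1.500000, DF = 0.679354, PV = 1.019032
  t = 7.5000: CF_t = 1.500000, DF = 0.660851, PV = 0.991276
  t = 8.0000: CF_t = 1.500000, DF = 0.642851, PV = 0.964276
  t = 8.5000: CF_t = 1.500000, DF = 0.625341, PV = 0.938012
  t = 9.0000: CF_t = 1.500000, DF = 0.608309, PV = 0.912463
  t = 9.5000: CF_t = 1.500000, DF = 0.591740, PV = 0.887610
  t = 10.0000: CF_t = 101.500000, DF = 0.575622, PV = 58.425676
Price P = sum_t PV_t = 80.296756
First compute Macaulay numerator sum_t t * PV_t:
  t * PV_t at t = 0.5000: 0.729572
  t * PV_t at t = 1.0000: 1.419401
  t * PV_t at t = 1.5000: 2.071110
  t * PV_t at t = 2.0000: 2.686265
  t * PV_t at t = 2.5000: 3.266372
  t * PV_t at t = 3.0000: 3.812886
  t * PV_t at t = 3.5000: 4.327205
  t * PV_t at t = 4.0000: 4.810678
  t * PV_t at t = 4.5000: 5.264604
  t * PV_t at t = 5.0000: 5.690234
  t * PV_t at t = 5.5000: 6.088772
  t * PV_t at t = 6.0000: 6.461378
  t * PV_t at t = 6.5000: 6.809169
  t * PV_t at t = 7.0000: 7.133221
  t * PV_t at t = 7.5000: 7.434569
  t * PV_t at t = 8.0000: 7.714209
  t * PV_t at t = 8.5000: 7.973100
  t * PV_t at t = 9.0000: 8.212166
  t * PV_t at t = 9.5000: 8.432293
  t * PV_t at t = 10.0000: 584.256764
Macaulay duration D = 684.593969 / 80.296756 = 8.525799
Modified duration = D / (1 + y/m) = 8.525799 / (1 + 0.028000) = 8.293578


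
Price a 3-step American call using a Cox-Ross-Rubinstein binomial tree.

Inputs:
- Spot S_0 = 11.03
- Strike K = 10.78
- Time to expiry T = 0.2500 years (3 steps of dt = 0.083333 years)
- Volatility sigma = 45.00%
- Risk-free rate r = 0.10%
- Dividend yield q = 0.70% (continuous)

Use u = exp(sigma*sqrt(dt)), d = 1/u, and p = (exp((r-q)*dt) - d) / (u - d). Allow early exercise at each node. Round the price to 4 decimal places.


dt = T/N = 0.083333
u = exp(sigma*sqrt(dt)) = 1.138719; d = 1/u = 0.878180
p = (exp((r-q)*dt) - d) / (u - d) = 0.465651
Discount per step: exp(-r*dt) = 0.999917
Stock lattice S(k, i) with i counting down-moves:
  k=0: S(0,0) = 11.0300
  k=1: S(1,0) = 12.5601; S(1,1) = 9.6863
  k=2: S(2,0) = 14.3024; S(2,1) = 11.0300; S(2,2) = 8.5063
  k=3: S(3,0) = 16.2864; S(3,1) = 12.5601; S(3,2) = 9.6863; S(3,3) = 7.4701
Terminal payoffs V(N, i) = max(S_T - K, 0):
  V(3,0) = 5.506398; V(3,1) = 1.780069; V(3,2) = 0.000000; V(3,3) = 0.000000
Backward induction: V(k, i) = exp(-r*dt) * [p * V(k+1, i) + (1-p) * V(k+1, i+1)]; then take max(V_cont, immediate exercise) for American.
  V(2,0) = exp(-r*dt) * [p*5.506398 + (1-p)*1.780069] = 3.514945; exercise = 3.522387; V(2,0) = max -> 3.522387
  V(2,1) = exp(-r*dt) * [p*1.780069 + (1-p)*0.000000] = 0.828822; exercise = 0.250000; V(2,1) = max -> 0.828822
  V(2,2) = exp(-r*dt) * [p*0.000000 + (1-p)*0.000000] = 0.000000; exercise = 0.000000; V(2,2) = max -> 0.000000
  V(1,0) = exp(-r*dt) * [p*3.522387 + (1-p)*0.828822] = 2.082910; exercise = 1.780069; V(1,0) = max -> 2.082910
  V(1,1) = exp(-r*dt) * [p*0.828822 + (1-p)*0.000000] = 0.385910; exercise = 0.000000; V(1,1) = max -> 0.385910
  V(0,0) = exp(-r*dt) * [p*2.082910 + (1-p)*0.385910] = 1.176021; exercise = 0.250000; V(0,0) = max -> 1.176021

Answer: Price = V(0,0) = 1.1760


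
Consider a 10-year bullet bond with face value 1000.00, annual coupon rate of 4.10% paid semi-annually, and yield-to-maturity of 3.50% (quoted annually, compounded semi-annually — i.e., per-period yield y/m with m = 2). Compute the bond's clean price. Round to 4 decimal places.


Coupon per period c = face * coupon_rate / m = 20.500000
Periods per year m = 2; per-period yield y/m = 0.017500
Number of cashflows N = 20
Cashflows (t years, CF_t, discount factor 1/(1+y/m)^(m*t), PV):
  t = 0.5000: CF_t = 20.500000, DF = 0.982801, PV = 20.147420
  t = 1.0000: CF_t = 20.500000, DF = 0.965898, PV = 19.800904
  t = 1.5000: CF_t = 20.500000, DF = 0.949285, PV = 19.460348
  t = 2.0000: CF_t = 20.500000, DF = 0.932959, PV = 19.125649
  t = 2.5000: CF_t = 20.500000, DF = 0.916913, PV = 18.796707
  t = 3.0000: CF_t = 20.500000, DF = 0.901143, PV = 18.473422
  t = 3.5000: CF_t = 20.500000, DF = 0.885644, PV = 18.155697
  t = 4.0000: CF_t = 20.500000, DF = 0.870412, PV = 17.843437
  t = 4.5000: CF_t = 20.500000, DF = 0.855441, PV = 17.536548
  t = 5.0000: CF_t = 20.500000, DF = 0.840729, PV = 17.234936
  t = 5.5000: CF_t = 20.500000, DF = 0.826269, PV = 16.938512
  t = 6.0000: CF_t = 20.500000, DF = 0.812058, PV = 16.647187
  t = 6.5000: CF_t = 20.500000, DF = 0.798091, PV = 16.360871
  t = 7.0000: CF_t = 20.500000, DF = 0.784365, PV = 16.079480
  t = 7.5000: CF_t = 20.500000, DF = 0.770875, PV = 15.802929
  t = 8.0000: CF_t = 20.500000, DF = 0.757616, PV = 15.531134
  t = 8.5000: CF_t = 20.500000, DF = 0.744586, PV = 15.264014
  t = 9.0000: CF_t = 20.500000, DF = 0.731780, PV = 15.001488
  t = 9.5000: CF_t = 20.500000, DF = 0.719194, PV = 14.743477
  t = 10.0000: CF_t = 1020.500000, DF = 0.706825, PV = 721.314481
Price P = sum_t PV_t = 1050.258644

Answer: Price = 1050.2586
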